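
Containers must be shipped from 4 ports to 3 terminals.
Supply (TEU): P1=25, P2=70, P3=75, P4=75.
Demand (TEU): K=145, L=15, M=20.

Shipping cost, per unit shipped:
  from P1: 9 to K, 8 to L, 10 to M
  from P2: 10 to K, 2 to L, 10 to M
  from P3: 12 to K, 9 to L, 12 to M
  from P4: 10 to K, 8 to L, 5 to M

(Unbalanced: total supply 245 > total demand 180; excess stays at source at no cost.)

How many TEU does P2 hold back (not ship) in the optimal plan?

0

An optimal plan:
  P1->K: 25 TEU
  P2->K: 55 TEU
  P2->L: 15 TEU
  P3->K: 10 TEU
  P4->K: 55 TEU
  P4->M: 20 TEU
Total cost = 1575.
P2 ships 70 of its 70, leaving 0.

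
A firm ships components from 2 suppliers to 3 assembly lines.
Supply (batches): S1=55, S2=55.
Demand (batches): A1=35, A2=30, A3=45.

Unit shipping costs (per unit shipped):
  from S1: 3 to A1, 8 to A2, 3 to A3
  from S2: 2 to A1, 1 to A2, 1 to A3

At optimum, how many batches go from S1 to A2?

The minimum-cost plan:
  S1–A1: 35 × 3 = 105
  S1–A3: 20 × 3 = 60
  S2–A2: 30 × 1 = 30
  S2–A3: 25 × 1 = 25
Total cost = 220.
The route S1→A2 is not used.

0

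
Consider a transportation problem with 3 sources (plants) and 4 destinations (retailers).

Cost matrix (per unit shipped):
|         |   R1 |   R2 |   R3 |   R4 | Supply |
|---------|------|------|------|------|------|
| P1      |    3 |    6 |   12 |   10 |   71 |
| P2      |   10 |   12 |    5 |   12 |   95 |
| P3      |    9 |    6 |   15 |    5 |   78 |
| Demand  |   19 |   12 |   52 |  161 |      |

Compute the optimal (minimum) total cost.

1695

One minimum-cost allocation:
  P1→R1: 19 × 3 = 57
  P1→R2: 12 × 6 = 72
  P1→R4: 40 × 10 = 400
  P2→R3: 52 × 5 = 260
  P2→R4: 43 × 12 = 516
  P3→R4: 78 × 5 = 390
Total = 57 + 72 + 400 + 260 + 516 + 390 = 1695.
(Supply check: P1 ships 71; P2 ships 95; P3 ships 78.)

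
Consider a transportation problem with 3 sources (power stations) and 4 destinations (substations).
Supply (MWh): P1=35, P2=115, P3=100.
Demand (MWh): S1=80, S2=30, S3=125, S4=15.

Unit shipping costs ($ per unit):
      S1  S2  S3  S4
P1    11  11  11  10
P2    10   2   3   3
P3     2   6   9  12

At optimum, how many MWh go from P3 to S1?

Optimal shipments:
  P1 to S3: 20 × $11 = $220
  P1 to S4: 15 × $10 = $150
  P2 to S2: 10 × $2 = $20
  P2 to S3: 105 × $3 = $315
  P3 to S1: 80 × $2 = $160
  P3 to S2: 20 × $6 = $120
Total cost = $985.
So P3→S1 carries 80 MWh.

80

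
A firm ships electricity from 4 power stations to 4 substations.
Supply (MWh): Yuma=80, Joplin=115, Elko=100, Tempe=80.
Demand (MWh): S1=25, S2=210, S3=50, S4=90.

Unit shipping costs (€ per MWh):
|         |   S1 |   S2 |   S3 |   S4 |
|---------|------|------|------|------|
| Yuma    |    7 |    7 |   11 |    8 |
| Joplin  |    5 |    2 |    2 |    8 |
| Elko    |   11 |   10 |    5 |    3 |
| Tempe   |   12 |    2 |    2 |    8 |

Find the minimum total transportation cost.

A cheapest plan:
  Yuma–S1: 25 × €7 = €175
  Yuma–S2: 55 × €7 = €385
  Joplin–S2: 115 × €2 = €230
  Elko–S3: 10 × €5 = €50
  Elko–S4: 90 × €3 = €270
  Tempe–S2: 40 × €2 = €80
  Tempe–S3: 40 × €2 = €80
Total = 175 + 385 + 230 + 50 + 270 + 80 + 80 = €1270.

1270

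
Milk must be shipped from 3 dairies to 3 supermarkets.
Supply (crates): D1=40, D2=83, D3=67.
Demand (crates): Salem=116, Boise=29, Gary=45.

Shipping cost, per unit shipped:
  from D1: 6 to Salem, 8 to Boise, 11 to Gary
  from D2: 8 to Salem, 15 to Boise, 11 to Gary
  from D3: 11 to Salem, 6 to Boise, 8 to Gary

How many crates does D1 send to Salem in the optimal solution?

40

Solving gives:
  D1 to Salem: 40 × 6 = 240
  D2 to Salem: 76 × 8 = 608
  D2 to Gary: 7 × 11 = 77
  D3 to Boise: 29 × 6 = 174
  D3 to Gary: 38 × 8 = 304
Total cost = 1403.
So D1→Salem carries 40 crates.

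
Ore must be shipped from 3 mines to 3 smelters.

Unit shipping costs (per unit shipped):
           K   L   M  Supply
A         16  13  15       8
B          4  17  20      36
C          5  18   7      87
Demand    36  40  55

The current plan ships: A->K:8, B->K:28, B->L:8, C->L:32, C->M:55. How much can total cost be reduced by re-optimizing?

128

Current plan cost = 8·16 + 28·4 + 8·17 + 32·18 + 55·7 = 1337.
Optimal plan:
  A->L: 8 × 13 = 104
  B->K: 36 × 4 = 144
  C->L: 32 × 18 = 576
  C->M: 55 × 7 = 385
Optimal cost = 1209.
Saving = 1337 − 1209 = 128.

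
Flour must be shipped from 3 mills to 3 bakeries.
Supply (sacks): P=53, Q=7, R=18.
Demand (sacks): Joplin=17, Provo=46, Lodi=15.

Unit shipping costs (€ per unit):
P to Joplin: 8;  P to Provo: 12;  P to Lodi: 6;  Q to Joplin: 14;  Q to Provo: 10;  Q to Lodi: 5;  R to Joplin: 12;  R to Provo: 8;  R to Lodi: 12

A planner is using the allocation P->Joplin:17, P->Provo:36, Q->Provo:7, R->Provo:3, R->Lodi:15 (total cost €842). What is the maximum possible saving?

150

Current plan cost = 17·8 + 36·12 + 7·10 + 3·8 + 15·12 = €842.
Optimal plan:
  P→Joplin: 17 sacks
  P→Provo: 21 sacks
  P→Lodi: 15 sacks
  Q→Provo: 7 sacks
  R→Provo: 18 sacks
Optimal cost = €692.
Saving = 842 − 692 = €150.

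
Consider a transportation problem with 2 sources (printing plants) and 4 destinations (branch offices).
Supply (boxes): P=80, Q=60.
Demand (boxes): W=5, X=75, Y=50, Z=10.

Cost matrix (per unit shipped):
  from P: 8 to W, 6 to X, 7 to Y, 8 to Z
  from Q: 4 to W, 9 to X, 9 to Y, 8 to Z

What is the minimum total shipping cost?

990

One minimum-cost allocation:
  P to X: 75 × 6 = 450
  P to Y: 5 × 7 = 35
  Q to W: 5 × 4 = 20
  Q to Y: 45 × 9 = 405
  Q to Z: 10 × 8 = 80
Total = 450 + 35 + 20 + 405 + 80 = 990.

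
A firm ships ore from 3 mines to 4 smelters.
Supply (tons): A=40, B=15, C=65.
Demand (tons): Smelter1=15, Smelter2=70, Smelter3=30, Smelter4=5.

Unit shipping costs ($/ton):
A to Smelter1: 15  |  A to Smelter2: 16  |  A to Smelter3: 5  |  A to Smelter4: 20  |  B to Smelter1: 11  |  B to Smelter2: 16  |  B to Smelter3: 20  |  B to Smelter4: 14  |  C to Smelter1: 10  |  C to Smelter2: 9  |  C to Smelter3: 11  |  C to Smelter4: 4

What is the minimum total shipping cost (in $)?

1035

One minimum-cost allocation:
  A to Smelter2: 10 × $16 = $160
  A to Smelter3: 30 × $5 = $150
  B to Smelter1: 15 × $11 = $165
  C to Smelter2: 60 × $9 = $540
  C to Smelter4: 5 × $4 = $20
Total = 160 + 150 + 165 + 540 + 20 = $1035.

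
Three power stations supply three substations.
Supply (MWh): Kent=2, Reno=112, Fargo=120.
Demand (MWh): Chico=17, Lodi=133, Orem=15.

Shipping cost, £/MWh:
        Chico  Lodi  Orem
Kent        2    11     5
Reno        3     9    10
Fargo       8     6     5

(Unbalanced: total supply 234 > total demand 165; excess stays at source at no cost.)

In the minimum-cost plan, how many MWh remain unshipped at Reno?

69

Minimum-cost shipments:
  Kent->Orem: 2 × £5 = £10
  Reno->Chico: 17 × £3 = £51
  Reno->Lodi: 26 × £9 = £234
  Fargo->Lodi: 107 × £6 = £642
  Fargo->Orem: 13 × £5 = £65
Total cost = £1002.
Reno ships 43 of its 112, leaving 69.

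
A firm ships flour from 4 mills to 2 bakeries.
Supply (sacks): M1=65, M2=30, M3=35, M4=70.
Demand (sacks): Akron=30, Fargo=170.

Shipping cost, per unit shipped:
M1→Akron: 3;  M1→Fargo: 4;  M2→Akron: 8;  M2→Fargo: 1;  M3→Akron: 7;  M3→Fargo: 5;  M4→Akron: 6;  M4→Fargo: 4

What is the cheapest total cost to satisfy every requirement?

One minimum-cost allocation:
  M1–Akron: 30 × 3 = 90
  M1–Fargo: 35 × 4 = 140
  M2–Fargo: 30 × 1 = 30
  M3–Fargo: 35 × 5 = 175
  M4–Fargo: 70 × 4 = 280
Total = 90 + 140 + 30 + 175 + 280 = 715.
(Supply check: M1 ships 65; M2 ships 30; M3 ships 35; M4 ships 70.)

715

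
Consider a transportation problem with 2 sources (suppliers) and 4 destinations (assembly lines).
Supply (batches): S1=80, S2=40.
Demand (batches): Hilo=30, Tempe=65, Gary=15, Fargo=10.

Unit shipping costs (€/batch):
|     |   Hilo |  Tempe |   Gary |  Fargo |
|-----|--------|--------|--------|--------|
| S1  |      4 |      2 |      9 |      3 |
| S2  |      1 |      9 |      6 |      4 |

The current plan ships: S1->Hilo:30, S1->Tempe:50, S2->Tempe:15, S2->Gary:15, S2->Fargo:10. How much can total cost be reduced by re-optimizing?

190

Current plan cost = 30·4 + 50·2 + 15·9 + 15·6 + 10·4 = €485.
Optimal plan:
  S1->Hilo: 5 × €4 = €20
  S1->Tempe: 65 × €2 = €130
  S1->Fargo: 10 × €3 = €30
  S2->Hilo: 25 × €1 = €25
  S2->Gary: 15 × €6 = €90
Optimal cost = €295.
Saving = 485 − 295 = €190.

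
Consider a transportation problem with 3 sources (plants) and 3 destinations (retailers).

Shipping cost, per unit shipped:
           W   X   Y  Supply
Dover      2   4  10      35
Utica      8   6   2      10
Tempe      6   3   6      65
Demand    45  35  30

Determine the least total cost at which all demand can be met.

An optimal shipping plan:
  Dover–W: 35 × 2 = 70
  Utica–Y: 10 × 2 = 20
  Tempe–W: 10 × 6 = 60
  Tempe–X: 35 × 3 = 105
  Tempe–Y: 20 × 6 = 120
Total = 70 + 20 + 60 + 105 + 120 = 375.

375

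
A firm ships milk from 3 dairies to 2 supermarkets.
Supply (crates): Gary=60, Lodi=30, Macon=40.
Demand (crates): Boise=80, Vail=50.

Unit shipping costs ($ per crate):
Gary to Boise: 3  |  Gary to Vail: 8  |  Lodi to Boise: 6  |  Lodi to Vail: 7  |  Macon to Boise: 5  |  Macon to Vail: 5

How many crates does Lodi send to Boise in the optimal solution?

Optimal shipments:
  Gary→Boise: 60 crates
  Lodi→Boise: 20 crates
  Lodi→Vail: 10 crates
  Macon→Vail: 40 crates
Total cost = $570.
So Lodi→Boise carries 20 crates.

20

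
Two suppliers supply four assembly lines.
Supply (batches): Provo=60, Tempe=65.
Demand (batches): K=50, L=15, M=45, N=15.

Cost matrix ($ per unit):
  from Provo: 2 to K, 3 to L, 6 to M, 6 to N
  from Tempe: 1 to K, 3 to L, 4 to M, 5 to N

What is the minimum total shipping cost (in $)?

One minimum-cost allocation:
  Provo–K: 45 × $2 = $90
  Provo–L: 15 × $3 = $45
  Tempe–K: 5 × $1 = $5
  Tempe–M: 45 × $4 = $180
  Tempe–N: 15 × $5 = $75
Total = 90 + 45 + 5 + 180 + 75 = $395.
(Supply check: Provo ships 60; Tempe ships 65.)

395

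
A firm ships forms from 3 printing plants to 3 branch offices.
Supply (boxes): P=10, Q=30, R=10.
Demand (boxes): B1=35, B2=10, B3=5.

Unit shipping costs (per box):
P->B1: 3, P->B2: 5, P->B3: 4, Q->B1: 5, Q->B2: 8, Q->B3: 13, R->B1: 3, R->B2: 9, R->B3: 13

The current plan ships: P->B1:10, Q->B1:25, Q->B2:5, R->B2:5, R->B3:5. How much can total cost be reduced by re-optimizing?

Current plan cost = 10·3 + 25·5 + 5·8 + 5·9 + 5·13 = 305.
Optimal plan:
  P to B2: 5 × 5 = 25
  P to B3: 5 × 4 = 20
  Q to B1: 25 × 5 = 125
  Q to B2: 5 × 8 = 40
  R to B1: 10 × 3 = 30
Optimal cost = 240.
Saving = 305 − 240 = 65.

65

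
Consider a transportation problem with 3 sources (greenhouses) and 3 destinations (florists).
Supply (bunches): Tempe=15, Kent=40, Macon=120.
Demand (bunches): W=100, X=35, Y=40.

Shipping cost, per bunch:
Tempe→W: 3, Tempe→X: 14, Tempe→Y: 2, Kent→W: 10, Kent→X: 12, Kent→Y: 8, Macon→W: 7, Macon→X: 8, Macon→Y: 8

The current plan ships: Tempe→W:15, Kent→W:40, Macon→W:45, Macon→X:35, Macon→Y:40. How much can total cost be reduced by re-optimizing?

Current plan cost = 15·3 + 40·10 + 45·7 + 35·8 + 40·8 = 1360.
Optimal plan:
  Tempe–W: 15 × 3 = 45
  Kent–Y: 40 × 8 = 320
  Macon–W: 85 × 7 = 595
  Macon–X: 35 × 8 = 280
Optimal cost = 1240.
Saving = 1360 − 1240 = 120.

120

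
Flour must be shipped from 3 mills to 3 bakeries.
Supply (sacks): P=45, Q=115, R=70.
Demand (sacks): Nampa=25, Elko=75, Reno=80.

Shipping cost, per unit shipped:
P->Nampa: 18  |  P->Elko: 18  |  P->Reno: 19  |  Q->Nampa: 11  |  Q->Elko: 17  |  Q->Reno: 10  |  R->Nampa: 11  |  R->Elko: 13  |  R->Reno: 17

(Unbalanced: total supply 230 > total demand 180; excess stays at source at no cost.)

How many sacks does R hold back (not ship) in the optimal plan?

0

An optimal plan:
  Q→Nampa: 25 × 11 = 275
  Q→Elko: 5 × 17 = 85
  Q→Reno: 80 × 10 = 800
  R→Elko: 70 × 13 = 910
Total cost = 2070.
R ships 70 of its 70, leaving 0.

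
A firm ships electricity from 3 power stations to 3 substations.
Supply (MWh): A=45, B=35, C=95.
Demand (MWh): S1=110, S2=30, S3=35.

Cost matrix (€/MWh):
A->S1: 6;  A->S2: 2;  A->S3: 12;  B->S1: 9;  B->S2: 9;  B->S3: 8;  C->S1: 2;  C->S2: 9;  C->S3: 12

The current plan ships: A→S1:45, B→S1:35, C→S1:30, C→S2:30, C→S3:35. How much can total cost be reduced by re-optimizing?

715

Current plan cost = 45·6 + 35·9 + 30·2 + 30·9 + 35·12 = €1335.
Optimal plan:
  A–S1: 15 × €6 = €90
  A–S2: 30 × €2 = €60
  B–S3: 35 × €8 = €280
  C–S1: 95 × €2 = €190
Optimal cost = €620.
Saving = 1335 − 620 = €715.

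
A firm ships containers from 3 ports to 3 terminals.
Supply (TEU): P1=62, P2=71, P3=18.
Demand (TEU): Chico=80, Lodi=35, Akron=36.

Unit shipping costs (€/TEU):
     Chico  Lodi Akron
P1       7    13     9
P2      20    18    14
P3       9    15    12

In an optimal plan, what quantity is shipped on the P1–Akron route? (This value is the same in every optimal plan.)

Solving gives:
  P1→Chico: 62 × €7 = €434
  P2→Lodi: 35 × €18 = €630
  P2→Akron: 36 × €14 = €504
  P3→Chico: 18 × €9 = €162
Total cost = €1730.
The route P1→Akron is not used.

0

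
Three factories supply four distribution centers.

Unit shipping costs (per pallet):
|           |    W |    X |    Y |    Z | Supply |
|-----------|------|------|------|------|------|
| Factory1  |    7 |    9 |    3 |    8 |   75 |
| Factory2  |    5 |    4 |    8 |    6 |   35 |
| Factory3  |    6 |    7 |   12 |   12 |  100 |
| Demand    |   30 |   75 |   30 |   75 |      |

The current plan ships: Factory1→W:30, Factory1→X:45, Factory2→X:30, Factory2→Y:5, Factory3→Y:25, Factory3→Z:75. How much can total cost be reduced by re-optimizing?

655

Current plan cost = 30·7 + 45·9 + 30·4 + 5·8 + 25·12 + 75·12 = 1975.
Optimal plan:
  Factory1–Y: 30 × 3 = 90
  Factory1–Z: 45 × 8 = 360
  Factory2–X: 5 × 4 = 20
  Factory2–Z: 30 × 6 = 180
  Factory3–W: 30 × 6 = 180
  Factory3–X: 70 × 7 = 490
Optimal cost = 1320.
Saving = 1975 − 1320 = 655.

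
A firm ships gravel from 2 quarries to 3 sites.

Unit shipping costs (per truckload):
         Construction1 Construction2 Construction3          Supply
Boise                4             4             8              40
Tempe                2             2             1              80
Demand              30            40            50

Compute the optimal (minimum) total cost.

270

Optimal allocation:
  Boise to Construction1: 30 × 4 = 120
  Boise to Construction2: 10 × 4 = 40
  Tempe to Construction2: 30 × 2 = 60
  Tempe to Construction3: 50 × 1 = 50
Total = 120 + 40 + 60 + 50 = 270.
(Supply check: Boise ships 40; Tempe ships 80.)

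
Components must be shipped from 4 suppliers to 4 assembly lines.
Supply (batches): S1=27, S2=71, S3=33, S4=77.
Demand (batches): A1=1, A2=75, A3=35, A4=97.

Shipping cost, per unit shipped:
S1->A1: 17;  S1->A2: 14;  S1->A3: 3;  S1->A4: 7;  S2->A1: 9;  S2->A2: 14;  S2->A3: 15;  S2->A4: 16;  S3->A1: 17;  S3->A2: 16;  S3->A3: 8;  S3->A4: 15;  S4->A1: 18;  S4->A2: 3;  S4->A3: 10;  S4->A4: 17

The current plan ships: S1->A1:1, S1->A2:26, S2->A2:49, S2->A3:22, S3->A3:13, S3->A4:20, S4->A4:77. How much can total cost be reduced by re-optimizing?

1283

Current plan cost = 1·17 + 26·14 + 49·14 + 22·15 + 13·8 + 20·15 + 77·17 = 3110.
Optimal plan:
  S1->A4: 27 batches
  S2->A1: 1 batches
  S2->A4: 70 batches
  S3->A3: 33 batches
  S4->A2: 75 batches
  S4->A3: 2 batches
Optimal cost = 1827.
Saving = 3110 − 1827 = 1283.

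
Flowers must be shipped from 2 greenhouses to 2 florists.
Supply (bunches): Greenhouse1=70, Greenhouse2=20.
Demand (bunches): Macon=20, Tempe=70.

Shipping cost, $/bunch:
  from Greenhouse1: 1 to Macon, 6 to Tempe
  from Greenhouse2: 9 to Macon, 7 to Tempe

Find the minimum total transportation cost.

460

An optimal shipping plan:
  Greenhouse1 to Macon: 20 × $1 = $20
  Greenhouse1 to Tempe: 50 × $6 = $300
  Greenhouse2 to Tempe: 20 × $7 = $140
Total = 20 + 300 + 140 = $460.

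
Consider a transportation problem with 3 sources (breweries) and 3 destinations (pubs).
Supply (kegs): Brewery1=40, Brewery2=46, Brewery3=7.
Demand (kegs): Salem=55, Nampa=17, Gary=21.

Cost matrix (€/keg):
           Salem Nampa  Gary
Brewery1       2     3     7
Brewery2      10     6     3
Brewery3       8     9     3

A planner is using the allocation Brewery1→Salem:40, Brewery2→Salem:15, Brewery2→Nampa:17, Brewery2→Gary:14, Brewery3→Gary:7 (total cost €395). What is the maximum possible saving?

14

Current plan cost = 40·2 + 15·10 + 17·6 + 14·3 + 7·3 = €395.
Optimal plan:
  Brewery1→Salem: 40 × €2 = €80
  Brewery2→Salem: 8 × €10 = €80
  Brewery2→Nampa: 17 × €6 = €102
  Brewery2→Gary: 21 × €3 = €63
  Brewery3→Salem: 7 × €8 = €56
Optimal cost = €381.
Saving = 395 − 381 = €14.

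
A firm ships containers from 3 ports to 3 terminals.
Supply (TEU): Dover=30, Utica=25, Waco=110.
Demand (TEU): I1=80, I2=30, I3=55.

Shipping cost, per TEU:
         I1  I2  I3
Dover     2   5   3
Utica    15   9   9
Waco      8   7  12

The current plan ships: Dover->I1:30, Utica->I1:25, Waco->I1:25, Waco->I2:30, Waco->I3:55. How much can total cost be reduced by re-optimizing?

Current plan cost = 30·2 + 25·15 + 25·8 + 30·7 + 55·12 = 1505.
Optimal plan:
  Dover–I3: 30 × 3 = 90
  Utica–I3: 25 × 9 = 225
  Waco–I1: 80 × 8 = 640
  Waco–I2: 30 × 7 = 210
Optimal cost = 1165.
Saving = 1505 − 1165 = 340.

340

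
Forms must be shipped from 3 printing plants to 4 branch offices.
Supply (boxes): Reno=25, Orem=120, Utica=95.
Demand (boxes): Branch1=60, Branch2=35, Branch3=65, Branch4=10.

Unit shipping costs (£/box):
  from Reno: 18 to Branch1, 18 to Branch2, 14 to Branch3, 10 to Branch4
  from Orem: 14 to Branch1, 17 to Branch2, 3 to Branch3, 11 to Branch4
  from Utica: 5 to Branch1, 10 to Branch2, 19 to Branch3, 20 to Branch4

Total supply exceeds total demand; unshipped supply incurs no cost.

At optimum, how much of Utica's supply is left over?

0

Minimum-cost shipments:
  Reno to Branch4: 10 × £10 = £100
  Orem to Branch3: 65 × £3 = £195
  Utica to Branch1: 60 × £5 = £300
  Utica to Branch2: 35 × £10 = £350
Total cost = £945.
Utica ships 95 of its 95, leaving 0.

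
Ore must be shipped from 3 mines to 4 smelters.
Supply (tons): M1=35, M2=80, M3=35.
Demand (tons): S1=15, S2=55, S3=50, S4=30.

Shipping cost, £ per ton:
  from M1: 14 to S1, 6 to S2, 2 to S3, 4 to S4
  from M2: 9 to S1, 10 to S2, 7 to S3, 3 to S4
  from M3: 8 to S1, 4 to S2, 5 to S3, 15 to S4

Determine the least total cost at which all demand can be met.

One minimum-cost allocation:
  M1→S3: 35 × £2 = £70
  M2→S1: 15 × £9 = £135
  M2→S2: 20 × £10 = £200
  M2→S3: 15 × £7 = £105
  M2→S4: 30 × £3 = £90
  M3→S2: 35 × £4 = £140
Total = 70 + 135 + 200 + 105 + 90 + 140 = £740.
(Supply check: M1 ships 35; M2 ships 80; M3 ships 35.)

740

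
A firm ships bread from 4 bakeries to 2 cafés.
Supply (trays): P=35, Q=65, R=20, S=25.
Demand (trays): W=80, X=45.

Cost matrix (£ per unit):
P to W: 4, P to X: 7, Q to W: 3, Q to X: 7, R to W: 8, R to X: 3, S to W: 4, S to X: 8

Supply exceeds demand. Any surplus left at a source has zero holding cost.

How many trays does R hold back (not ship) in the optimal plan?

0

An optimal plan:
  P–X: 25 × £7 = £175
  Q–W: 65 × £3 = £195
  R–X: 20 × £3 = £60
  S–W: 15 × £4 = £60
Total cost = £490.
R ships 20 of its 20, leaving 0.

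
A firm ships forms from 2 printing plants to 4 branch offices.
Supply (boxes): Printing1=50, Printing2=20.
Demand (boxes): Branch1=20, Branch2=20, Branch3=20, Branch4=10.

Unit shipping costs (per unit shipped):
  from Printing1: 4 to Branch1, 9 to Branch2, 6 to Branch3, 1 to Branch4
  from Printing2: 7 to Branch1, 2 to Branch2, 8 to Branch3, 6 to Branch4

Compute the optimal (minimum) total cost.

250

An optimal shipping plan:
  Printing1 to Branch1: 20 × 4 = 80
  Printing1 to Branch3: 20 × 6 = 120
  Printing1 to Branch4: 10 × 1 = 10
  Printing2 to Branch2: 20 × 2 = 40
Total = 80 + 120 + 10 + 40 = 250.
(Supply check: Printing1 ships 50; Printing2 ships 20.)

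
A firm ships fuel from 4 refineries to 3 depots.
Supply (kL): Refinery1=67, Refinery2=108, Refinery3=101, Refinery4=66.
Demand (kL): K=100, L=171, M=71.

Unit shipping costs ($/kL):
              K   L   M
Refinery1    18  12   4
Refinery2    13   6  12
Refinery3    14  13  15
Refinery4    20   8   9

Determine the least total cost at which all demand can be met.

2861

Optimal allocation:
  Refinery1→M: 67 × $4 = $268
  Refinery2→L: 108 × $6 = $648
  Refinery3→K: 100 × $14 = $1400
  Refinery3→L: 1 × $13 = $13
  Refinery4→L: 62 × $8 = $496
  Refinery4→M: 4 × $9 = $36
Total = 268 + 648 + 1400 + 13 + 496 + 36 = $2861.
(Supply check: Refinery1 ships 67; Refinery2 ships 108; Refinery3 ships 101; Refinery4 ships 66.)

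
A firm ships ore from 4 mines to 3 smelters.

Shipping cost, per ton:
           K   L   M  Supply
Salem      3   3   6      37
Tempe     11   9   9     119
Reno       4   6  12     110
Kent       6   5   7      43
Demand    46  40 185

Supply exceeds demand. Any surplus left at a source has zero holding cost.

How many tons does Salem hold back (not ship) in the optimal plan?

Minimum-cost shipments:
  Salem–M: 37 × 6 = 222
  Tempe–M: 105 × 9 = 945
  Reno–K: 46 × 4 = 184
  Reno–L: 40 × 6 = 240
  Kent–M: 43 × 7 = 301
Total cost = 1892.
Salem ships 37 of its 37, leaving 0.

0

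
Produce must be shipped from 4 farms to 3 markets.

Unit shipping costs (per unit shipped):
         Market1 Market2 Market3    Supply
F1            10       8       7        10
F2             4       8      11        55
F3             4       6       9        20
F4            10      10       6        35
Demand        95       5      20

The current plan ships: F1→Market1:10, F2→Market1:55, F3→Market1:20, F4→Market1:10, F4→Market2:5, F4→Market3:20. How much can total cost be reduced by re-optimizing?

Current plan cost = 10·10 + 55·4 + 20·4 + 10·10 + 5·10 + 20·6 = 670.
Optimal plan:
  F1→Market1: 5 crates
  F1→Market2: 5 crates
  F2→Market1: 55 crates
  F3→Market1: 20 crates
  F4→Market1: 15 crates
  F4→Market3: 20 crates
Optimal cost = 660.
Saving = 670 − 660 = 10.

10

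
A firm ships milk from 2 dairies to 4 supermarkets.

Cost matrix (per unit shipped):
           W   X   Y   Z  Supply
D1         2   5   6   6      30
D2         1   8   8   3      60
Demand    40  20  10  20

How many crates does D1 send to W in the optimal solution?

0

Solving gives:
  D1 to X: 20 × 5 = 100
  D1 to Y: 10 × 6 = 60
  D2 to W: 40 × 1 = 40
  D2 to Z: 20 × 3 = 60
Total cost = 260.
The route D1→W is not used.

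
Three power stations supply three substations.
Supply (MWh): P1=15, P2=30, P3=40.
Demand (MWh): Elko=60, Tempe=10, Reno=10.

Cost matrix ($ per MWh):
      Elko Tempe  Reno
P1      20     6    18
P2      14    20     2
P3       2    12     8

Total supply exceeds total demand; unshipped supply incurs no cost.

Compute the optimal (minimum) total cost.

440

An optimal shipping plan:
  P1→Tempe: 10 × $6 = $60
  P2→Elko: 20 × $14 = $280
  P2→Reno: 10 × $2 = $20
  P3→Elko: 40 × $2 = $80
Total = 60 + 280 + 20 + 80 = $440.
(Supply check: P1 ships 10; P2 ships 30; P3 ships 40.)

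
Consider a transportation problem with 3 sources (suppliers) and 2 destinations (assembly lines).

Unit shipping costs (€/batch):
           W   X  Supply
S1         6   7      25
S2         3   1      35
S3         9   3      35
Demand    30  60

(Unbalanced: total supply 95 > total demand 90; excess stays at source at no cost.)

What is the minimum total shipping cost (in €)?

A cheapest plan:
  S1→W: 20 × €6 = €120
  S2→W: 10 × €3 = €30
  S2→X: 25 × €1 = €25
  S3→X: 35 × €3 = €105
Total = 120 + 30 + 25 + 105 = €280.

280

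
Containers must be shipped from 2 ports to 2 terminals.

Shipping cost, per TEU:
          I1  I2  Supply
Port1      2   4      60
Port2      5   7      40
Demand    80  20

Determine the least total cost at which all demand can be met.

Optimal allocation:
  Port1→I1: 40 × 2 = 80
  Port1→I2: 20 × 4 = 80
  Port2→I1: 40 × 5 = 200
Total = 80 + 80 + 200 = 360.

360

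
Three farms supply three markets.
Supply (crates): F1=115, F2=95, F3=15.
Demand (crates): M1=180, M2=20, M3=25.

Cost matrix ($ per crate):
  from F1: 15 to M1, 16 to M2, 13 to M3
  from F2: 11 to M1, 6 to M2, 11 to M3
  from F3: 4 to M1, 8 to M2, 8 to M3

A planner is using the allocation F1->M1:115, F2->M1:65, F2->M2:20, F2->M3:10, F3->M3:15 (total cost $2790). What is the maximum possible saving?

Current plan cost = 115·15 + 65·11 + 20·6 + 10·11 + 15·8 = $2790.
Optimal plan:
  F1–M1: 90 × $15 = $1350
  F1–M3: 25 × $13 = $325
  F2–M1: 75 × $11 = $825
  F2–M2: 20 × $6 = $120
  F3–M1: 15 × $4 = $60
Optimal cost = $2680.
Saving = 2790 − 2680 = $110.

110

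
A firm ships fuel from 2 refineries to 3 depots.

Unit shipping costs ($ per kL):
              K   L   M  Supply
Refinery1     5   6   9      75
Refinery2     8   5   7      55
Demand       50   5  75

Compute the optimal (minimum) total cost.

845

One minimum-cost allocation:
  Refinery1 to K: 50 × $5 = $250
  Refinery1 to L: 5 × $6 = $30
  Refinery1 to M: 20 × $9 = $180
  Refinery2 to M: 55 × $7 = $385
Total = 250 + 30 + 180 + 385 = $845.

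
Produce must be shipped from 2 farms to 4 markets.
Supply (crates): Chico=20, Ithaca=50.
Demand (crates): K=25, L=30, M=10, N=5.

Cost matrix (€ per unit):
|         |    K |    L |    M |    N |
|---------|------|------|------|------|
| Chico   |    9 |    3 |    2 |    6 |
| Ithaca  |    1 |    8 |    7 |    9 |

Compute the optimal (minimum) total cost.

280

Optimal allocation:
  Chico–L: 10 × €3 = €30
  Chico–M: 10 × €2 = €20
  Ithaca–K: 25 × €1 = €25
  Ithaca–L: 20 × €8 = €160
  Ithaca–N: 5 × €9 = €45
Total = 30 + 20 + 25 + 160 + 45 = €280.
(Supply check: Chico ships 20; Ithaca ships 50.)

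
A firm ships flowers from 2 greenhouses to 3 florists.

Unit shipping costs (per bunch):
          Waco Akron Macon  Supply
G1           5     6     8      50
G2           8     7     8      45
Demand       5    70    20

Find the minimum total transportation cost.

A cheapest plan:
  G1→Waco: 5 × 5 = 25
  G1→Akron: 45 × 6 = 270
  G2→Akron: 25 × 7 = 175
  G2→Macon: 20 × 8 = 160
Total = 25 + 270 + 175 + 160 = 630.

630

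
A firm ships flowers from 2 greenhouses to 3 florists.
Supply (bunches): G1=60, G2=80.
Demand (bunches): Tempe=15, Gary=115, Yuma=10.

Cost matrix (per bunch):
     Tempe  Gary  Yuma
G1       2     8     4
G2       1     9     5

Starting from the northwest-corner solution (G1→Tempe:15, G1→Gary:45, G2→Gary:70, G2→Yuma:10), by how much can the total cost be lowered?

Current plan cost = 15·2 + 45·8 + 70·9 + 10·5 = 1070.
Optimal plan:
  G1->Gary: 50 × 8 = 400
  G1->Yuma: 10 × 4 = 40
  G2->Tempe: 15 × 1 = 15
  G2->Gary: 65 × 9 = 585
Optimal cost = 1040.
Saving = 1070 − 1040 = 30.

30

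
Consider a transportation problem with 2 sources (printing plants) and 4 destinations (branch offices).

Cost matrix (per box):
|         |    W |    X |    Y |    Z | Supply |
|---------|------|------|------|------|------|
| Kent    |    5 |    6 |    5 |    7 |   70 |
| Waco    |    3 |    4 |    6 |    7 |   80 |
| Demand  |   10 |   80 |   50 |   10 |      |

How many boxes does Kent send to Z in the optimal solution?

10

Solving gives:
  Kent->W: 10 × 5 = 50
  Kent->Y: 50 × 5 = 250
  Kent->Z: 10 × 7 = 70
  Waco->X: 80 × 4 = 320
Total cost = 690.
So Kent→Z carries 10 boxes.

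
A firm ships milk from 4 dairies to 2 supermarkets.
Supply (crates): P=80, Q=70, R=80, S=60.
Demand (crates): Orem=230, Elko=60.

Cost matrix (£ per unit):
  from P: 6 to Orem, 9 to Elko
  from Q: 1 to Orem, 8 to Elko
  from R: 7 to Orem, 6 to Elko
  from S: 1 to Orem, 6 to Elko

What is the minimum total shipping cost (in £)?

1110

One minimum-cost allocation:
  P to Orem: 80 × £6 = £480
  Q to Orem: 70 × £1 = £70
  R to Orem: 20 × £7 = £140
  R to Elko: 60 × £6 = £360
  S to Orem: 60 × £1 = £60
Total = 480 + 70 + 140 + 360 + 60 = £1110.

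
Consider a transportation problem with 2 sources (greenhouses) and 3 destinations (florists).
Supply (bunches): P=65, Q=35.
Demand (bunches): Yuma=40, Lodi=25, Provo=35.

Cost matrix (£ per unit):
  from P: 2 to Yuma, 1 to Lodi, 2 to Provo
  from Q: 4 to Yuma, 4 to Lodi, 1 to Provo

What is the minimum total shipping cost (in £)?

A cheapest plan:
  P→Yuma: 40 × £2 = £80
  P→Lodi: 25 × £1 = £25
  Q→Provo: 35 × £1 = £35
Total = 80 + 25 + 35 = £140.

140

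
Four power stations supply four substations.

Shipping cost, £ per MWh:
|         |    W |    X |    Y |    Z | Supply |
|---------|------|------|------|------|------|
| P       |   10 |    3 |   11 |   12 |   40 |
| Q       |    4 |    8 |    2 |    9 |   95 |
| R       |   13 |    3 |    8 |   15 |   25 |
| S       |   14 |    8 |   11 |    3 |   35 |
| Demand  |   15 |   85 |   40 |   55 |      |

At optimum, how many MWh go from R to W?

Solving gives:
  P to X: 40 MWh
  Q to W: 15 MWh
  Q to X: 20 MWh
  Q to Y: 40 MWh
  Q to Z: 20 MWh
  R to X: 25 MWh
  S to Z: 35 MWh
Total cost = £780.
The route R→W is not used.

0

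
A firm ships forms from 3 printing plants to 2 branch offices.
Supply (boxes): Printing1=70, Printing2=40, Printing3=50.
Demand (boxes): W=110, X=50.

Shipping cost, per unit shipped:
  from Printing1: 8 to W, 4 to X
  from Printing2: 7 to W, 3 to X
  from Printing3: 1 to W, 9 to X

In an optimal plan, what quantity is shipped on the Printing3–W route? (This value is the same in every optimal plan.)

The minimum-cost plan:
  Printing1→W: 20 boxes
  Printing1→X: 50 boxes
  Printing2→W: 40 boxes
  Printing3→W: 50 boxes
Total cost = 690.
So Printing3→W carries 50 boxes.

50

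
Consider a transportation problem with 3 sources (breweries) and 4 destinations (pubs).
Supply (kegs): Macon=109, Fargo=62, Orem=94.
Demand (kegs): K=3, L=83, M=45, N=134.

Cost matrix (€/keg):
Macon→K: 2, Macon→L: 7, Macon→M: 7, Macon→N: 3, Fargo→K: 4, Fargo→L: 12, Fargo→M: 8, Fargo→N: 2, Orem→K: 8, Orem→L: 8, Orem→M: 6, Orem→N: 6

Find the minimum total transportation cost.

1246

Optimal allocation:
  Macon to K: 3 × €2 = €6
  Macon to L: 34 × €7 = €238
  Macon to N: 72 × €3 = €216
  Fargo to N: 62 × €2 = €124
  Orem to L: 49 × €8 = €392
  Orem to M: 45 × €6 = €270
Total = 6 + 238 + 216 + 124 + 392 + 270 = €1246.
(Supply check: Macon ships 109; Fargo ships 62; Orem ships 94.)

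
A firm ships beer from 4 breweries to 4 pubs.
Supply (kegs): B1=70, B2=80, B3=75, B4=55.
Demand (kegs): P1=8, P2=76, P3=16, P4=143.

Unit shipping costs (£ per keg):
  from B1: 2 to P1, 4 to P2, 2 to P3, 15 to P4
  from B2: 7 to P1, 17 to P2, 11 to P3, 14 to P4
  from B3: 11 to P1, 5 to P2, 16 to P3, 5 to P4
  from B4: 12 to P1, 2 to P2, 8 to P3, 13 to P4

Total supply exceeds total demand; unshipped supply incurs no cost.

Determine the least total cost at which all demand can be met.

One minimum-cost allocation:
  B1→P1: 8 × £2 = £16
  B1→P2: 21 × £4 = £84
  B1→P3: 16 × £2 = £32
  B2→P4: 68 × £14 = £952
  B3→P4: 75 × £5 = £375
  B4→P2: 55 × £2 = £110
Total = 16 + 84 + 32 + 952 + 375 + 110 = £1569.
(Supply check: B1 ships 45; B2 ships 68; B3 ships 75; B4 ships 55.)

1569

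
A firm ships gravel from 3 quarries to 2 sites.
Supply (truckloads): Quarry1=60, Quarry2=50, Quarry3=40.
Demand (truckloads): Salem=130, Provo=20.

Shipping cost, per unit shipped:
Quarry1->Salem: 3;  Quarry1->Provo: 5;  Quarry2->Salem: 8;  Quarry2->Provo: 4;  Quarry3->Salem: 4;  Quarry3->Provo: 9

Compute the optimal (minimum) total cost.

Optimal allocation:
  Quarry1 to Salem: 60 × 3 = 180
  Quarry2 to Salem: 30 × 8 = 240
  Quarry2 to Provo: 20 × 4 = 80
  Quarry3 to Salem: 40 × 4 = 160
Total = 180 + 240 + 80 + 160 = 660.

660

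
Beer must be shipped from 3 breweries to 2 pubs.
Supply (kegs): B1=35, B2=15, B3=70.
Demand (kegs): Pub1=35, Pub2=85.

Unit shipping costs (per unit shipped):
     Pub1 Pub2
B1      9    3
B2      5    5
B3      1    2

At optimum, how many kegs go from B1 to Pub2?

Solving gives:
  B1–Pub2: 35 kegs
  B2–Pub2: 15 kegs
  B3–Pub1: 35 kegs
  B3–Pub2: 35 kegs
Total cost = 285.
So B1→Pub2 carries 35 kegs.

35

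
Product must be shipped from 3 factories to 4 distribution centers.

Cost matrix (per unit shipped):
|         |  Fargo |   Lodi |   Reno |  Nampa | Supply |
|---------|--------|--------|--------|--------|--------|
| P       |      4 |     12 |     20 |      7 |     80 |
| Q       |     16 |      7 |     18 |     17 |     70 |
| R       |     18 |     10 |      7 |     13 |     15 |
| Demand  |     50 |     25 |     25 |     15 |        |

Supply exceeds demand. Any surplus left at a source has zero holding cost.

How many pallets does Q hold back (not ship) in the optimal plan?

35

An optimal plan:
  P to Fargo: 50 pallets
  P to Nampa: 15 pallets
  Q to Lodi: 25 pallets
  Q to Reno: 10 pallets
  R to Reno: 15 pallets
Total cost = 765.
Q ships 35 of its 70, leaving 35.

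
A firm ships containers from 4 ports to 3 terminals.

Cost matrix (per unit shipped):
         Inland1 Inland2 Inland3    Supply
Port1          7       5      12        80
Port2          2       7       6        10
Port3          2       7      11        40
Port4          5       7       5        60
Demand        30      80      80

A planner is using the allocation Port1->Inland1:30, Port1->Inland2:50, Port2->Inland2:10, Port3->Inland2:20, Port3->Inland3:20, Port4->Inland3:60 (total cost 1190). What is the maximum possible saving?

Current plan cost = 30·7 + 50·5 + 10·7 + 20·7 + 20·11 + 60·5 = 1190.
Optimal plan:
  Port1–Inland2: 80 TEU
  Port2–Inland3: 10 TEU
  Port3–Inland1: 30 TEU
  Port3–Inland3: 10 TEU
  Port4–Inland3: 60 TEU
Optimal cost = 930.
Saving = 1190 − 930 = 260.

260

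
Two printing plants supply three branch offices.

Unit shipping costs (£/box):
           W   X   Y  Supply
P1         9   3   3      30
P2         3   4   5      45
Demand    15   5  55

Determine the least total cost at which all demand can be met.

280

An optimal shipping plan:
  P1–Y: 30 × £3 = £90
  P2–W: 15 × £3 = £45
  P2–X: 5 × £4 = £20
  P2–Y: 25 × £5 = £125
Total = 90 + 45 + 20 + 125 = £280.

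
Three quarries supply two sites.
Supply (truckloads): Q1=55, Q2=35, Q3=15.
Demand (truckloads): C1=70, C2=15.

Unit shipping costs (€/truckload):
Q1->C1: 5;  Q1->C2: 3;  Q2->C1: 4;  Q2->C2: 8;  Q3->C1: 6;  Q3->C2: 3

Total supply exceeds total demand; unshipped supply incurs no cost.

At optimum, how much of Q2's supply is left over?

Minimum-cost shipments:
  Q1 to C1: 35 × €5 = €175
  Q1 to C2: 15 × €3 = €45
  Q2 to C1: 35 × €4 = €140
Total cost = €360.
Q2 ships 35 of its 35, leaving 0.

0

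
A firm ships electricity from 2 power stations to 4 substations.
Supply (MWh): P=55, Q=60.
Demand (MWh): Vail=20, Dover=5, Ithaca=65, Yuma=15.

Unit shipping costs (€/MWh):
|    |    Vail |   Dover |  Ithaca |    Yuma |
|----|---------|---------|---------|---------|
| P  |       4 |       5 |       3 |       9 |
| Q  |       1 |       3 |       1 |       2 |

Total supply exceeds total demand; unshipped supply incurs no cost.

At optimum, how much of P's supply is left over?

Minimum-cost shipments:
  P to Dover: 5 MWh
  P to Ithaca: 40 MWh
  Q to Vail: 20 MWh
  Q to Ithaca: 25 MWh
  Q to Yuma: 15 MWh
Total cost = €220.
P ships 45 of its 55, leaving 10.

10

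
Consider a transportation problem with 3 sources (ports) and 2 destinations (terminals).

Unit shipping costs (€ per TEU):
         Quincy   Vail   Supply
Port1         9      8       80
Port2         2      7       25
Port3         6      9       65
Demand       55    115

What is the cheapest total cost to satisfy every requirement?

1185

One minimum-cost allocation:
  Port1–Vail: 80 × €8 = €640
  Port2–Quincy: 25 × €2 = €50
  Port3–Quincy: 30 × €6 = €180
  Port3–Vail: 35 × €9 = €315
Total = 640 + 50 + 180 + 315 = €1185.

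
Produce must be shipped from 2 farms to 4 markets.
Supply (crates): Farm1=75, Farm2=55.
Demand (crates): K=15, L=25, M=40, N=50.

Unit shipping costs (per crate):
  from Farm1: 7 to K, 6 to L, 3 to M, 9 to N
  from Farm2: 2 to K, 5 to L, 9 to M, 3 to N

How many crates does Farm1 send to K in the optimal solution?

10

Solving gives:
  Farm1→K: 10 × 7 = 70
  Farm1→L: 25 × 6 = 150
  Farm1→M: 40 × 3 = 120
  Farm2→K: 5 × 2 = 10
  Farm2→N: 50 × 3 = 150
Total cost = 500.
So Farm1→K carries 10 crates.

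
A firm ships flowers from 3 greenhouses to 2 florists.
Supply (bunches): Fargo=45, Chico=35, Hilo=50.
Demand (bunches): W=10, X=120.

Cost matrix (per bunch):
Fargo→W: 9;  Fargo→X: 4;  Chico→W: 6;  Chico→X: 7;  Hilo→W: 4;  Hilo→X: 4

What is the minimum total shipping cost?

Optimal allocation:
  Fargo->X: 45 × 4 = 180
  Chico->W: 10 × 6 = 60
  Chico->X: 25 × 7 = 175
  Hilo->X: 50 × 4 = 200
Total = 180 + 60 + 175 + 200 = 615.

615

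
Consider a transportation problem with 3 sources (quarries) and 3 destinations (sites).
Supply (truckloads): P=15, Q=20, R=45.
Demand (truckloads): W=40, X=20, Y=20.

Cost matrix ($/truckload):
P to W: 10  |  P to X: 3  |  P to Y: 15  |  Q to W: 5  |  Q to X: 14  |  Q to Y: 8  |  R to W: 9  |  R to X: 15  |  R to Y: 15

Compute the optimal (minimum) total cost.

640

One minimum-cost allocation:
  P->X: 15 × $3 = $45
  Q->Y: 20 × $8 = $160
  R->W: 40 × $9 = $360
  R->X: 5 × $15 = $75
Total = 45 + 160 + 360 + 75 = $640.
(Supply check: P ships 15; Q ships 20; R ships 45.)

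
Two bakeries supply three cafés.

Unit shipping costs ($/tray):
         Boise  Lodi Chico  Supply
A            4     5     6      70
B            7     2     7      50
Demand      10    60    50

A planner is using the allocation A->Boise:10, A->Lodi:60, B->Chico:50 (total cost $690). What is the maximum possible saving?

Current plan cost = 10·4 + 60·5 + 50·7 = $690.
Optimal plan:
  A–Boise: 10 × $4 = $40
  A–Lodi: 10 × $5 = $50
  A–Chico: 50 × $6 = $300
  B–Lodi: 50 × $2 = $100
Optimal cost = $490.
Saving = 690 − 490 = $200.

200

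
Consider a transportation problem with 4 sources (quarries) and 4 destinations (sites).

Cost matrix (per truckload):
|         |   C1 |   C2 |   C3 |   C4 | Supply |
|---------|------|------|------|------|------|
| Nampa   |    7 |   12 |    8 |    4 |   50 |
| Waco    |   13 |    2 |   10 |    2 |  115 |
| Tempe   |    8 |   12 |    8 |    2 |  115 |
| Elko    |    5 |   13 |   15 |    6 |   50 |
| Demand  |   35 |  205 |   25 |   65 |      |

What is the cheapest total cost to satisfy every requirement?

A cheapest plan:
  Nampa–C2: 50 × 12 = 600
  Waco–C2: 115 × 2 = 230
  Tempe–C2: 25 × 12 = 300
  Tempe–C3: 25 × 8 = 200
  Tempe–C4: 65 × 2 = 130
  Elko–C1: 35 × 5 = 175
  Elko–C2: 15 × 13 = 195
Total = 600 + 230 + 300 + 200 + 130 + 175 + 195 = 1830.
(Supply check: Nampa ships 50; Waco ships 115; Tempe ships 115; Elko ships 50.)

1830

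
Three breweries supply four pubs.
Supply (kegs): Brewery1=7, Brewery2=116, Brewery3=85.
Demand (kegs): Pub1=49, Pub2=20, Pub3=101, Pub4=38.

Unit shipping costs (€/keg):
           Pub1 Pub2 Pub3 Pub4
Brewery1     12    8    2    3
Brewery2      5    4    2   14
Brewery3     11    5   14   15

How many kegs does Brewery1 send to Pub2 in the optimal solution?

0

Solving gives:
  Brewery1–Pub4: 7 × €3 = €21
  Brewery2–Pub1: 15 × €5 = €75
  Brewery2–Pub3: 101 × €2 = €202
  Brewery3–Pub1: 34 × €11 = €374
  Brewery3–Pub2: 20 × €5 = €100
  Brewery3–Pub4: 31 × €15 = €465
Total cost = €1237.
The route Brewery1→Pub2 is not used.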